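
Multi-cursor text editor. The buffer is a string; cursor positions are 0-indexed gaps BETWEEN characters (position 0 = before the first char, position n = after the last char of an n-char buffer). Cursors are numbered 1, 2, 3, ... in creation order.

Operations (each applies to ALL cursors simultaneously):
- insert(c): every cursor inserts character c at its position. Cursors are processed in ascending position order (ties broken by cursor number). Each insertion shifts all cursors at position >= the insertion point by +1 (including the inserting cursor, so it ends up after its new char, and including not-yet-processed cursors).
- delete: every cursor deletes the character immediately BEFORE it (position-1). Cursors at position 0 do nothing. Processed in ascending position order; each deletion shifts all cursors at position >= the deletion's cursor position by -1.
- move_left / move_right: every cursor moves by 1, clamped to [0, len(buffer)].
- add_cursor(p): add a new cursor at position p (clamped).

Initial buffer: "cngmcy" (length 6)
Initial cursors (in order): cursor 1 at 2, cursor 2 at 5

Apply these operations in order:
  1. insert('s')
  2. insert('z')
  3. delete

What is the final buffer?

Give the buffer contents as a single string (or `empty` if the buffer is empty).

After op 1 (insert('s')): buffer="cnsgmcsy" (len 8), cursors c1@3 c2@7, authorship ..1...2.
After op 2 (insert('z')): buffer="cnszgmcszy" (len 10), cursors c1@4 c2@9, authorship ..11...22.
After op 3 (delete): buffer="cnsgmcsy" (len 8), cursors c1@3 c2@7, authorship ..1...2.

Answer: cnsgmcsy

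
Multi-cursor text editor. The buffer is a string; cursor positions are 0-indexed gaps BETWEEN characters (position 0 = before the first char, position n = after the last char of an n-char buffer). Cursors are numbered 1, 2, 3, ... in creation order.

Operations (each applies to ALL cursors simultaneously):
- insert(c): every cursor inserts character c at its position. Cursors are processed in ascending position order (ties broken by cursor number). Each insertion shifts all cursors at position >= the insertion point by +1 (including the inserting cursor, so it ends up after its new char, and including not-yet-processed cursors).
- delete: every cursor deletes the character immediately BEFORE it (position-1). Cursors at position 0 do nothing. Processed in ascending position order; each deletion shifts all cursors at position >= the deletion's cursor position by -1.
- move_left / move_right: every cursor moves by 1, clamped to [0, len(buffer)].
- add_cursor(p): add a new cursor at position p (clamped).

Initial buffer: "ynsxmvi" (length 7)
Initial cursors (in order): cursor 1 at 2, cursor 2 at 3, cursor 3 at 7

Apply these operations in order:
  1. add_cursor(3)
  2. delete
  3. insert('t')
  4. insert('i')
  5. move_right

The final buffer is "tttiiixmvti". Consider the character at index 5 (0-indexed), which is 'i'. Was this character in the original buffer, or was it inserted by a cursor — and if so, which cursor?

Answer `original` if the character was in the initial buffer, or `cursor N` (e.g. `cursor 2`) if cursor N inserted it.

Answer: cursor 4

Derivation:
After op 1 (add_cursor(3)): buffer="ynsxmvi" (len 7), cursors c1@2 c2@3 c4@3 c3@7, authorship .......
After op 2 (delete): buffer="xmv" (len 3), cursors c1@0 c2@0 c4@0 c3@3, authorship ...
After op 3 (insert('t')): buffer="tttxmvt" (len 7), cursors c1@3 c2@3 c4@3 c3@7, authorship 124...3
After op 4 (insert('i')): buffer="tttiiixmvti" (len 11), cursors c1@6 c2@6 c4@6 c3@11, authorship 124124...33
After op 5 (move_right): buffer="tttiiixmvti" (len 11), cursors c1@7 c2@7 c4@7 c3@11, authorship 124124...33
Authorship (.=original, N=cursor N): 1 2 4 1 2 4 . . . 3 3
Index 5: author = 4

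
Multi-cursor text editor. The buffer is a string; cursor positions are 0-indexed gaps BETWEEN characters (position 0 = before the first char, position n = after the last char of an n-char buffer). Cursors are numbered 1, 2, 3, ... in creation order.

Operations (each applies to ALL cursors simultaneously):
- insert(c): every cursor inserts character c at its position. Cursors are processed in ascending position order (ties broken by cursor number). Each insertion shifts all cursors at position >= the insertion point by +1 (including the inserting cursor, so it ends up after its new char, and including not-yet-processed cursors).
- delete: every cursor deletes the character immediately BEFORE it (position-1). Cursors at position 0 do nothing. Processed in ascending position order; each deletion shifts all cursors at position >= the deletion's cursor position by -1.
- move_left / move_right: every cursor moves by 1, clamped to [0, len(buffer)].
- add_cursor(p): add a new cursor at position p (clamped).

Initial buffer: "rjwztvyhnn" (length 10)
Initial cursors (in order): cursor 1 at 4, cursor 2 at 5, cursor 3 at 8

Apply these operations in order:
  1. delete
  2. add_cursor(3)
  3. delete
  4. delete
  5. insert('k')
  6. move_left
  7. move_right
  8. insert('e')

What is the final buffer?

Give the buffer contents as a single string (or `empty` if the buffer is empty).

Answer: kkkkeeeenn

Derivation:
After op 1 (delete): buffer="rjwvynn" (len 7), cursors c1@3 c2@3 c3@5, authorship .......
After op 2 (add_cursor(3)): buffer="rjwvynn" (len 7), cursors c1@3 c2@3 c4@3 c3@5, authorship .......
After op 3 (delete): buffer="vnn" (len 3), cursors c1@0 c2@0 c4@0 c3@1, authorship ...
After op 4 (delete): buffer="nn" (len 2), cursors c1@0 c2@0 c3@0 c4@0, authorship ..
After op 5 (insert('k')): buffer="kkkknn" (len 6), cursors c1@4 c2@4 c3@4 c4@4, authorship 1234..
After op 6 (move_left): buffer="kkkknn" (len 6), cursors c1@3 c2@3 c3@3 c4@3, authorship 1234..
After op 7 (move_right): buffer="kkkknn" (len 6), cursors c1@4 c2@4 c3@4 c4@4, authorship 1234..
After op 8 (insert('e')): buffer="kkkkeeeenn" (len 10), cursors c1@8 c2@8 c3@8 c4@8, authorship 12341234..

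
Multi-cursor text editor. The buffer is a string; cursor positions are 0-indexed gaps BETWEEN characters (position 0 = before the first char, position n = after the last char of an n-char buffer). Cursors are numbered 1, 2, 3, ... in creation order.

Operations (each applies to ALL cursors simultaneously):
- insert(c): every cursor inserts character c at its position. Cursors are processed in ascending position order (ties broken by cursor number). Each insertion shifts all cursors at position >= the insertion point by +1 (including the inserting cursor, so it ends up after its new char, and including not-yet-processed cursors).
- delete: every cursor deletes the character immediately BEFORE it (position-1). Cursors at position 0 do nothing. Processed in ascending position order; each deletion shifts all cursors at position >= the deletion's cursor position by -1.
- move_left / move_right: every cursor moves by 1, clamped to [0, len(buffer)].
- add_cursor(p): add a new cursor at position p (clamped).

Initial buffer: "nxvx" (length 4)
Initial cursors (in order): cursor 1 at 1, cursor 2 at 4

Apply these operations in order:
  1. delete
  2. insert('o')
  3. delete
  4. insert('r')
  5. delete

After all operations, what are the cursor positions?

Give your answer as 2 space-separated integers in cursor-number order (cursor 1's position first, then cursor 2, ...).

After op 1 (delete): buffer="xv" (len 2), cursors c1@0 c2@2, authorship ..
After op 2 (insert('o')): buffer="oxvo" (len 4), cursors c1@1 c2@4, authorship 1..2
After op 3 (delete): buffer="xv" (len 2), cursors c1@0 c2@2, authorship ..
After op 4 (insert('r')): buffer="rxvr" (len 4), cursors c1@1 c2@4, authorship 1..2
After op 5 (delete): buffer="xv" (len 2), cursors c1@0 c2@2, authorship ..

Answer: 0 2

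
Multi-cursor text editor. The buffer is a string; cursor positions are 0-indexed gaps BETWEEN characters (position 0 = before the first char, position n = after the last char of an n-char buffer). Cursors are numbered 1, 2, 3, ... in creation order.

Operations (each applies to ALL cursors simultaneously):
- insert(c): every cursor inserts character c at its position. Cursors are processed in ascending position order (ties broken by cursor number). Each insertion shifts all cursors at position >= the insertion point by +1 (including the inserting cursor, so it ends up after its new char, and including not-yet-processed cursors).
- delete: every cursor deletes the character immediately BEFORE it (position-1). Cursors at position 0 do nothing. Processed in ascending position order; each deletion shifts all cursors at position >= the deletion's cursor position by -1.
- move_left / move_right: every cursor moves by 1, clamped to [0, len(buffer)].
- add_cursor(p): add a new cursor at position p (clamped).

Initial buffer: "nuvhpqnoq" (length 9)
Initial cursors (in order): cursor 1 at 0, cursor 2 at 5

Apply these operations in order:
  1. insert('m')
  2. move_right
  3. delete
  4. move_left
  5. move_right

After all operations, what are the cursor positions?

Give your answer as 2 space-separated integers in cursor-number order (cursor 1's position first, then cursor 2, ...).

After op 1 (insert('m')): buffer="mnuvhpmqnoq" (len 11), cursors c1@1 c2@7, authorship 1.....2....
After op 2 (move_right): buffer="mnuvhpmqnoq" (len 11), cursors c1@2 c2@8, authorship 1.....2....
After op 3 (delete): buffer="muvhpmnoq" (len 9), cursors c1@1 c2@6, authorship 1....2...
After op 4 (move_left): buffer="muvhpmnoq" (len 9), cursors c1@0 c2@5, authorship 1....2...
After op 5 (move_right): buffer="muvhpmnoq" (len 9), cursors c1@1 c2@6, authorship 1....2...

Answer: 1 6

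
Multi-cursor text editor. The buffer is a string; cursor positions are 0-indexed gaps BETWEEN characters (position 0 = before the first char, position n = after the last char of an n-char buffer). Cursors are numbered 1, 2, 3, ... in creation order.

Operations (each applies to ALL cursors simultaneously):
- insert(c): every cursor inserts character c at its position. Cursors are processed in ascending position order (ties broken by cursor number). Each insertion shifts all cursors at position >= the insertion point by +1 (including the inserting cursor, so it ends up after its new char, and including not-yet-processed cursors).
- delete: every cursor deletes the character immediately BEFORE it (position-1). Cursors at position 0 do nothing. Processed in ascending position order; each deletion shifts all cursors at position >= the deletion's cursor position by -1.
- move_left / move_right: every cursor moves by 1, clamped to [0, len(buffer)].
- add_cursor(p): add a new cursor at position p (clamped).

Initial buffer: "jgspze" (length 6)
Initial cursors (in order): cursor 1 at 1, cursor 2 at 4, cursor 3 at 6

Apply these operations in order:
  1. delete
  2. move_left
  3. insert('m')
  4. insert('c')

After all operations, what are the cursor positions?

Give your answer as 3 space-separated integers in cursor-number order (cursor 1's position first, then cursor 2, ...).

Answer: 2 5 8

Derivation:
After op 1 (delete): buffer="gsz" (len 3), cursors c1@0 c2@2 c3@3, authorship ...
After op 2 (move_left): buffer="gsz" (len 3), cursors c1@0 c2@1 c3@2, authorship ...
After op 3 (insert('m')): buffer="mgmsmz" (len 6), cursors c1@1 c2@3 c3@5, authorship 1.2.3.
After op 4 (insert('c')): buffer="mcgmcsmcz" (len 9), cursors c1@2 c2@5 c3@8, authorship 11.22.33.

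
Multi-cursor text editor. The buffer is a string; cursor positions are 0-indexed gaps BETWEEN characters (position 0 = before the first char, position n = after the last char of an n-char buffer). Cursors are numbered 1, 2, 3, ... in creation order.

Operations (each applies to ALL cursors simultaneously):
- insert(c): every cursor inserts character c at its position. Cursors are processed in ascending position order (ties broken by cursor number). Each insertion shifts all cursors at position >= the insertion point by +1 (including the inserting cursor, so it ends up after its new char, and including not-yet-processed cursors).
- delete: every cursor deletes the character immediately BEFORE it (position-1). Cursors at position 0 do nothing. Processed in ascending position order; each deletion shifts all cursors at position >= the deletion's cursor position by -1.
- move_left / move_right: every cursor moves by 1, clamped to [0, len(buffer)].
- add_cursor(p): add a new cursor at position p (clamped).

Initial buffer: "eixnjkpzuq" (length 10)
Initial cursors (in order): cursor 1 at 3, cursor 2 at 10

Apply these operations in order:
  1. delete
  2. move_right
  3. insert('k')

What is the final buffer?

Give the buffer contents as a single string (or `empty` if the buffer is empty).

Answer: einkjkpzuk

Derivation:
After op 1 (delete): buffer="einjkpzu" (len 8), cursors c1@2 c2@8, authorship ........
After op 2 (move_right): buffer="einjkpzu" (len 8), cursors c1@3 c2@8, authorship ........
After op 3 (insert('k')): buffer="einkjkpzuk" (len 10), cursors c1@4 c2@10, authorship ...1.....2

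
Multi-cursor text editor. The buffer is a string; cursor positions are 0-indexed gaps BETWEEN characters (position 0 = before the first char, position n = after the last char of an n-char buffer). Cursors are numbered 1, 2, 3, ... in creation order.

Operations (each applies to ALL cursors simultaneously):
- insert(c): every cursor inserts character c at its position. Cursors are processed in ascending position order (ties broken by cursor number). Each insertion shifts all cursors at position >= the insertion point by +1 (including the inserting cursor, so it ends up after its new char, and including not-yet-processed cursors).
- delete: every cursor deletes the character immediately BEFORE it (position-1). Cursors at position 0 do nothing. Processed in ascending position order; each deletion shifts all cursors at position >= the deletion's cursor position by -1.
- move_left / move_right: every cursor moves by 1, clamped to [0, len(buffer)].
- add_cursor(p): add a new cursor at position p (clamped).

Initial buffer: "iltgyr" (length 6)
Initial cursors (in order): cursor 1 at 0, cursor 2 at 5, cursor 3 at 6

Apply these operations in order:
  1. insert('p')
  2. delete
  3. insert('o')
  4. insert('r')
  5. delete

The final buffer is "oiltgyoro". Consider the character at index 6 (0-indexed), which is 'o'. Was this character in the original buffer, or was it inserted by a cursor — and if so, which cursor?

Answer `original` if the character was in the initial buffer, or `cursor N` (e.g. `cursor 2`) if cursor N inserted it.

Answer: cursor 2

Derivation:
After op 1 (insert('p')): buffer="piltgyprp" (len 9), cursors c1@1 c2@7 c3@9, authorship 1.....2.3
After op 2 (delete): buffer="iltgyr" (len 6), cursors c1@0 c2@5 c3@6, authorship ......
After op 3 (insert('o')): buffer="oiltgyoro" (len 9), cursors c1@1 c2@7 c3@9, authorship 1.....2.3
After op 4 (insert('r')): buffer="oriltgyorror" (len 12), cursors c1@2 c2@9 c3@12, authorship 11.....22.33
After op 5 (delete): buffer="oiltgyoro" (len 9), cursors c1@1 c2@7 c3@9, authorship 1.....2.3
Authorship (.=original, N=cursor N): 1 . . . . . 2 . 3
Index 6: author = 2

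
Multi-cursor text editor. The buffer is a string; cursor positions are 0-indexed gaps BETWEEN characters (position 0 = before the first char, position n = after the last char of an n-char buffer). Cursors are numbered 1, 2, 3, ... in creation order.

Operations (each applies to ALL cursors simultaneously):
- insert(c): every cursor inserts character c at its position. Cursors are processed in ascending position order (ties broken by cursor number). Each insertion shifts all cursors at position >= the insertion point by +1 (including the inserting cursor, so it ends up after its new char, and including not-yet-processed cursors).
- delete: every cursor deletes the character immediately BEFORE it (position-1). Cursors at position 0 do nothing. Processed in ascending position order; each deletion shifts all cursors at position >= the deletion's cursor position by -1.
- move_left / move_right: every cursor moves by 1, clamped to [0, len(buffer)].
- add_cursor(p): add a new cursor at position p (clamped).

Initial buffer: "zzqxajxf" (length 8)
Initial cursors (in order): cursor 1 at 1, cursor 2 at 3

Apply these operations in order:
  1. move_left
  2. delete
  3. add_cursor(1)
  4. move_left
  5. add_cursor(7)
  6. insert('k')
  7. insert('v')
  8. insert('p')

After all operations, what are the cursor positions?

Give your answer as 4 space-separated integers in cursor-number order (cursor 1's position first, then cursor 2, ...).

Answer: 9 9 9 19

Derivation:
After op 1 (move_left): buffer="zzqxajxf" (len 8), cursors c1@0 c2@2, authorship ........
After op 2 (delete): buffer="zqxajxf" (len 7), cursors c1@0 c2@1, authorship .......
After op 3 (add_cursor(1)): buffer="zqxajxf" (len 7), cursors c1@0 c2@1 c3@1, authorship .......
After op 4 (move_left): buffer="zqxajxf" (len 7), cursors c1@0 c2@0 c3@0, authorship .......
After op 5 (add_cursor(7)): buffer="zqxajxf" (len 7), cursors c1@0 c2@0 c3@0 c4@7, authorship .......
After op 6 (insert('k')): buffer="kkkzqxajxfk" (len 11), cursors c1@3 c2@3 c3@3 c4@11, authorship 123.......4
After op 7 (insert('v')): buffer="kkkvvvzqxajxfkv" (len 15), cursors c1@6 c2@6 c3@6 c4@15, authorship 123123.......44
After op 8 (insert('p')): buffer="kkkvvvpppzqxajxfkvp" (len 19), cursors c1@9 c2@9 c3@9 c4@19, authorship 123123123.......444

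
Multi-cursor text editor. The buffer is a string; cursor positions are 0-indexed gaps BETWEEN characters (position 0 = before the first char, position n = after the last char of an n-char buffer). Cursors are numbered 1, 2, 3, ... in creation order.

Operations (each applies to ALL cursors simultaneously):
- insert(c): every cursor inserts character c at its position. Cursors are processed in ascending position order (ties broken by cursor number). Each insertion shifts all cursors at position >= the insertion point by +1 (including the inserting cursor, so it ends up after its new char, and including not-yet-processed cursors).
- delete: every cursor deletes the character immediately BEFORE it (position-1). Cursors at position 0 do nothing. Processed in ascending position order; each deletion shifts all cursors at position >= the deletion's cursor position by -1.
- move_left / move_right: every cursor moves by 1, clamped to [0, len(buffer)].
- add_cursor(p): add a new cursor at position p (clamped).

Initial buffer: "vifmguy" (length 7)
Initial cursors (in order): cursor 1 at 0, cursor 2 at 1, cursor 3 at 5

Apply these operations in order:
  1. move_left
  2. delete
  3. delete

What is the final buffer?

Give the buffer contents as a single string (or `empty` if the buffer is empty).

Answer: viguy

Derivation:
After op 1 (move_left): buffer="vifmguy" (len 7), cursors c1@0 c2@0 c3@4, authorship .......
After op 2 (delete): buffer="vifguy" (len 6), cursors c1@0 c2@0 c3@3, authorship ......
After op 3 (delete): buffer="viguy" (len 5), cursors c1@0 c2@0 c3@2, authorship .....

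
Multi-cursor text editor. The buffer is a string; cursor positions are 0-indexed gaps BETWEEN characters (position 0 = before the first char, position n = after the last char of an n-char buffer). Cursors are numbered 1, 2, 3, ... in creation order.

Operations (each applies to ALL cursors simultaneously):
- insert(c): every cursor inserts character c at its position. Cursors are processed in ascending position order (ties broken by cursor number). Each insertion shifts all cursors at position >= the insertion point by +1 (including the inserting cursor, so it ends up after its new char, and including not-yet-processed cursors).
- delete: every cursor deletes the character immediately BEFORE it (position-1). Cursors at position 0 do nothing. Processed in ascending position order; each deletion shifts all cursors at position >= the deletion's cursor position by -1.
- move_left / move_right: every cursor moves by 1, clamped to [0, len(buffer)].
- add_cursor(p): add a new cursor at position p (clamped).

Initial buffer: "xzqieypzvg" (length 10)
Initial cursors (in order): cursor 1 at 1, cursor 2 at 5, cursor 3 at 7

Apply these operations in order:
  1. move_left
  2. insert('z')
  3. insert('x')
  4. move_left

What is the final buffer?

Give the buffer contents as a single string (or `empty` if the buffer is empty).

After op 1 (move_left): buffer="xzqieypzvg" (len 10), cursors c1@0 c2@4 c3@6, authorship ..........
After op 2 (insert('z')): buffer="zxzqizeyzpzvg" (len 13), cursors c1@1 c2@6 c3@9, authorship 1....2..3....
After op 3 (insert('x')): buffer="zxxzqizxeyzxpzvg" (len 16), cursors c1@2 c2@8 c3@12, authorship 11....22..33....
After op 4 (move_left): buffer="zxxzqizxeyzxpzvg" (len 16), cursors c1@1 c2@7 c3@11, authorship 11....22..33....

Answer: zxxzqizxeyzxpzvg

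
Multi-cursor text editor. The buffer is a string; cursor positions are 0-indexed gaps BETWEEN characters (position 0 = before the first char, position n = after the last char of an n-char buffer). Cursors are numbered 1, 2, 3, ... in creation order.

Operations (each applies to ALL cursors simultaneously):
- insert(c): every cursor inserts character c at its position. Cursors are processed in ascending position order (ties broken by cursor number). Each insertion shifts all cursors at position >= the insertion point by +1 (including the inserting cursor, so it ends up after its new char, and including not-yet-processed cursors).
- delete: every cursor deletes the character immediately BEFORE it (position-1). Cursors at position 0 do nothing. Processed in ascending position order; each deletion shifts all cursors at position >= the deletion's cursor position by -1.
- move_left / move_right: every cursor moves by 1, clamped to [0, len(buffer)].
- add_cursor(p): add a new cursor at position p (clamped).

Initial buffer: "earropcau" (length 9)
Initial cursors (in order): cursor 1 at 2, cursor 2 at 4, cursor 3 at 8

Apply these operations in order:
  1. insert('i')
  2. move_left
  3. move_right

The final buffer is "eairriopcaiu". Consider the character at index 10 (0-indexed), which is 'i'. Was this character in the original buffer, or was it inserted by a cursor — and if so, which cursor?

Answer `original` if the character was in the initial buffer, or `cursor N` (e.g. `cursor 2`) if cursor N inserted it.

Answer: cursor 3

Derivation:
After op 1 (insert('i')): buffer="eairriopcaiu" (len 12), cursors c1@3 c2@6 c3@11, authorship ..1..2....3.
After op 2 (move_left): buffer="eairriopcaiu" (len 12), cursors c1@2 c2@5 c3@10, authorship ..1..2....3.
After op 3 (move_right): buffer="eairriopcaiu" (len 12), cursors c1@3 c2@6 c3@11, authorship ..1..2....3.
Authorship (.=original, N=cursor N): . . 1 . . 2 . . . . 3 .
Index 10: author = 3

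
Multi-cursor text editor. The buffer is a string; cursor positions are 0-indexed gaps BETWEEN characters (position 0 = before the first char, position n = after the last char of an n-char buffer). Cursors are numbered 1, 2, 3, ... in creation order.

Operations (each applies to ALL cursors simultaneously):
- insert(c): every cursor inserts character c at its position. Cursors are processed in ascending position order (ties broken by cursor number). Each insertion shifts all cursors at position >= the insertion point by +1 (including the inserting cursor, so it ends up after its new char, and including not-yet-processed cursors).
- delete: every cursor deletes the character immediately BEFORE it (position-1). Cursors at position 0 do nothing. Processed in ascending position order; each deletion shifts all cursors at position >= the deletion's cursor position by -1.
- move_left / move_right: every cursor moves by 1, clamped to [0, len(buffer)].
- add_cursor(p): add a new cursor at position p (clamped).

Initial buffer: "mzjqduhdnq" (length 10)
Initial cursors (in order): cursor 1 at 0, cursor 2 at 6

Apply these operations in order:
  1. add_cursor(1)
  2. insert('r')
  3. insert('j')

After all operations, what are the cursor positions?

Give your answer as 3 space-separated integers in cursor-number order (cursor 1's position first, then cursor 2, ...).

Answer: 2 12 5

Derivation:
After op 1 (add_cursor(1)): buffer="mzjqduhdnq" (len 10), cursors c1@0 c3@1 c2@6, authorship ..........
After op 2 (insert('r')): buffer="rmrzjqdurhdnq" (len 13), cursors c1@1 c3@3 c2@9, authorship 1.3.....2....
After op 3 (insert('j')): buffer="rjmrjzjqdurjhdnq" (len 16), cursors c1@2 c3@5 c2@12, authorship 11.33.....22....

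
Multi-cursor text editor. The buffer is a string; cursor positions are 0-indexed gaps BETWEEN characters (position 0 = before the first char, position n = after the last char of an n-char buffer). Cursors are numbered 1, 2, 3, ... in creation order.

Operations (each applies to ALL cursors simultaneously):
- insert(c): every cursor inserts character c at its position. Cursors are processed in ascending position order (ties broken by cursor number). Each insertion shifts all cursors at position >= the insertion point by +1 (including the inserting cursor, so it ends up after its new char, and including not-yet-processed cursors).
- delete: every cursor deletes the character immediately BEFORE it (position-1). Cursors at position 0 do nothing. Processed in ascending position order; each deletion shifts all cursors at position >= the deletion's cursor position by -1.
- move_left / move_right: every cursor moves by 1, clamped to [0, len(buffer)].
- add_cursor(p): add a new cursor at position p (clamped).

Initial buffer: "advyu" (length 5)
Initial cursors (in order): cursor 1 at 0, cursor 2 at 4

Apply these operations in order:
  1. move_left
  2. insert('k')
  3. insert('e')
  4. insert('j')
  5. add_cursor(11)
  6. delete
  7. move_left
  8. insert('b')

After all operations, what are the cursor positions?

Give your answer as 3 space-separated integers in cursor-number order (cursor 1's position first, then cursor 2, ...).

Answer: 2 8 10

Derivation:
After op 1 (move_left): buffer="advyu" (len 5), cursors c1@0 c2@3, authorship .....
After op 2 (insert('k')): buffer="kadvkyu" (len 7), cursors c1@1 c2@5, authorship 1...2..
After op 3 (insert('e')): buffer="keadvkeyu" (len 9), cursors c1@2 c2@7, authorship 11...22..
After op 4 (insert('j')): buffer="kejadvkejyu" (len 11), cursors c1@3 c2@9, authorship 111...222..
After op 5 (add_cursor(11)): buffer="kejadvkejyu" (len 11), cursors c1@3 c2@9 c3@11, authorship 111...222..
After op 6 (delete): buffer="keadvkey" (len 8), cursors c1@2 c2@7 c3@8, authorship 11...22.
After op 7 (move_left): buffer="keadvkey" (len 8), cursors c1@1 c2@6 c3@7, authorship 11...22.
After op 8 (insert('b')): buffer="kbeadvkbeby" (len 11), cursors c1@2 c2@8 c3@10, authorship 111...2223.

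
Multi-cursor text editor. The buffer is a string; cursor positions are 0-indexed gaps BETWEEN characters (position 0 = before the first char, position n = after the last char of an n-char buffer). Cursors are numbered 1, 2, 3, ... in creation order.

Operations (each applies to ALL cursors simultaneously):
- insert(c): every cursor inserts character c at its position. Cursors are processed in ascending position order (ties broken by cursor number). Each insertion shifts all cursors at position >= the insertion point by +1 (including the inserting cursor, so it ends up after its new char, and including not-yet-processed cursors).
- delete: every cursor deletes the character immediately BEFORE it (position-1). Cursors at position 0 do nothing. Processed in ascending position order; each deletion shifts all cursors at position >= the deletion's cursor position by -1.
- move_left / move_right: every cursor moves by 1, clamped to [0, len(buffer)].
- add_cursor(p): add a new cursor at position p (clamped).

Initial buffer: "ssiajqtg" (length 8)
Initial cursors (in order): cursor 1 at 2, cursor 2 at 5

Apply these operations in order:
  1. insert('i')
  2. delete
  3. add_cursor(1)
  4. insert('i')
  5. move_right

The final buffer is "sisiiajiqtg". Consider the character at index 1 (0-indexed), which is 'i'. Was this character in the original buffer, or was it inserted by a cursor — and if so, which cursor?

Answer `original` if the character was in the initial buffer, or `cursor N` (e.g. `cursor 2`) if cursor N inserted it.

After op 1 (insert('i')): buffer="ssiiajiqtg" (len 10), cursors c1@3 c2@7, authorship ..1...2...
After op 2 (delete): buffer="ssiajqtg" (len 8), cursors c1@2 c2@5, authorship ........
After op 3 (add_cursor(1)): buffer="ssiajqtg" (len 8), cursors c3@1 c1@2 c2@5, authorship ........
After op 4 (insert('i')): buffer="sisiiajiqtg" (len 11), cursors c3@2 c1@4 c2@8, authorship .3.1...2...
After op 5 (move_right): buffer="sisiiajiqtg" (len 11), cursors c3@3 c1@5 c2@9, authorship .3.1...2...
Authorship (.=original, N=cursor N): . 3 . 1 . . . 2 . . .
Index 1: author = 3

Answer: cursor 3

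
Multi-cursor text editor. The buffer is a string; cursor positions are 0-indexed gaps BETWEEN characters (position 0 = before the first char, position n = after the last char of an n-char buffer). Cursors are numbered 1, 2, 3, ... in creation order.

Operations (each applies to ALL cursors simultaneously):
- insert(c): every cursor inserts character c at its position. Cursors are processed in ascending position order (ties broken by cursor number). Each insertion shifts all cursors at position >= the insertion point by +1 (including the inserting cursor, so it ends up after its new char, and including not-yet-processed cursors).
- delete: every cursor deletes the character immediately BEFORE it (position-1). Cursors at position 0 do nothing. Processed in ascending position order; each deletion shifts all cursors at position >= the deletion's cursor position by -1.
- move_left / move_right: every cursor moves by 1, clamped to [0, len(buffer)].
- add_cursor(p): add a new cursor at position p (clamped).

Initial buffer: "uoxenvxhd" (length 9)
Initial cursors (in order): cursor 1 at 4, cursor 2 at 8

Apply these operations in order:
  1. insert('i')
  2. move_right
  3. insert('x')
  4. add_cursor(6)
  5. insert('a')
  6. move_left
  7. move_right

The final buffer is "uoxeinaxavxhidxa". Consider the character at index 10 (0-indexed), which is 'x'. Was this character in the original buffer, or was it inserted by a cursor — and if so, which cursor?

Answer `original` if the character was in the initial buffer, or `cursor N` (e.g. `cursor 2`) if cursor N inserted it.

Answer: original

Derivation:
After op 1 (insert('i')): buffer="uoxeinvxhid" (len 11), cursors c1@5 c2@10, authorship ....1....2.
After op 2 (move_right): buffer="uoxeinvxhid" (len 11), cursors c1@6 c2@11, authorship ....1....2.
After op 3 (insert('x')): buffer="uoxeinxvxhidx" (len 13), cursors c1@7 c2@13, authorship ....1.1...2.2
After op 4 (add_cursor(6)): buffer="uoxeinxvxhidx" (len 13), cursors c3@6 c1@7 c2@13, authorship ....1.1...2.2
After op 5 (insert('a')): buffer="uoxeinaxavxhidxa" (len 16), cursors c3@7 c1@9 c2@16, authorship ....1.311...2.22
After op 6 (move_left): buffer="uoxeinaxavxhidxa" (len 16), cursors c3@6 c1@8 c2@15, authorship ....1.311...2.22
After op 7 (move_right): buffer="uoxeinaxavxhidxa" (len 16), cursors c3@7 c1@9 c2@16, authorship ....1.311...2.22
Authorship (.=original, N=cursor N): . . . . 1 . 3 1 1 . . . 2 . 2 2
Index 10: author = original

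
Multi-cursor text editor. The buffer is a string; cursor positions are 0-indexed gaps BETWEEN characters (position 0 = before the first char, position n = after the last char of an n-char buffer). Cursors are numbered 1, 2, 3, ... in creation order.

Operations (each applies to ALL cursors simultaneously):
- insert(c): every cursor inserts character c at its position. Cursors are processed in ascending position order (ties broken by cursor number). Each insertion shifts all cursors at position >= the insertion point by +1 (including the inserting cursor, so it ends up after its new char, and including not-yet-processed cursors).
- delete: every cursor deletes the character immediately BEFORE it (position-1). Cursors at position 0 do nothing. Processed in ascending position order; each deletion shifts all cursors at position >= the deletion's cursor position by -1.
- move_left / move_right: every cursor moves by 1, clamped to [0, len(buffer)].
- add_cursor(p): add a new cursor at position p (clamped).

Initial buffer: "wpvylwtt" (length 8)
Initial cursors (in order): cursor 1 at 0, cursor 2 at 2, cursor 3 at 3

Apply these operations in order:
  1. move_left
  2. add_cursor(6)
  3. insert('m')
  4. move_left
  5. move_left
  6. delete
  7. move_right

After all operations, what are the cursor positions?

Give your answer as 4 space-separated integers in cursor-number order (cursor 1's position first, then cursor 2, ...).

After op 1 (move_left): buffer="wpvylwtt" (len 8), cursors c1@0 c2@1 c3@2, authorship ........
After op 2 (add_cursor(6)): buffer="wpvylwtt" (len 8), cursors c1@0 c2@1 c3@2 c4@6, authorship ........
After op 3 (insert('m')): buffer="mwmpmvylwmtt" (len 12), cursors c1@1 c2@3 c3@5 c4@10, authorship 1.2.3....4..
After op 4 (move_left): buffer="mwmpmvylwmtt" (len 12), cursors c1@0 c2@2 c3@4 c4@9, authorship 1.2.3....4..
After op 5 (move_left): buffer="mwmpmvylwmtt" (len 12), cursors c1@0 c2@1 c3@3 c4@8, authorship 1.2.3....4..
After op 6 (delete): buffer="wpmvywmtt" (len 9), cursors c1@0 c2@0 c3@1 c4@5, authorship ..3...4..
After op 7 (move_right): buffer="wpmvywmtt" (len 9), cursors c1@1 c2@1 c3@2 c4@6, authorship ..3...4..

Answer: 1 1 2 6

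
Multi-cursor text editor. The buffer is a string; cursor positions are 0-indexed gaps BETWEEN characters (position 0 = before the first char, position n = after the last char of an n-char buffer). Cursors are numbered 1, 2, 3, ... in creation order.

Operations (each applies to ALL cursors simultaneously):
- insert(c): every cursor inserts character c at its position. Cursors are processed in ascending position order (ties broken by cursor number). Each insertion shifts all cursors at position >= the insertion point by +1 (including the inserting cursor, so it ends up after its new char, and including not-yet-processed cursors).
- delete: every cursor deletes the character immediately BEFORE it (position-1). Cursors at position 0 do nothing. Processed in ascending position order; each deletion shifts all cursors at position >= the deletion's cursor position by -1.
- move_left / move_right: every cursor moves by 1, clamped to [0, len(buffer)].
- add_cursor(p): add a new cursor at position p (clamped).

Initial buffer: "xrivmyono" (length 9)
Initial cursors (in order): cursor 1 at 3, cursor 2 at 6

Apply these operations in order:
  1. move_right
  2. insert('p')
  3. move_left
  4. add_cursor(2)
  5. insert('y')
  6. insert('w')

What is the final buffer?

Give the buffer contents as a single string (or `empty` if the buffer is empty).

After op 1 (move_right): buffer="xrivmyono" (len 9), cursors c1@4 c2@7, authorship .........
After op 2 (insert('p')): buffer="xrivpmyopno" (len 11), cursors c1@5 c2@9, authorship ....1...2..
After op 3 (move_left): buffer="xrivpmyopno" (len 11), cursors c1@4 c2@8, authorship ....1...2..
After op 4 (add_cursor(2)): buffer="xrivpmyopno" (len 11), cursors c3@2 c1@4 c2@8, authorship ....1...2..
After op 5 (insert('y')): buffer="xryivypmyoypno" (len 14), cursors c3@3 c1@6 c2@11, authorship ..3..11...22..
After op 6 (insert('w')): buffer="xrywivywpmyoywpno" (len 17), cursors c3@4 c1@8 c2@14, authorship ..33..111...222..

Answer: xrywivywpmyoywpno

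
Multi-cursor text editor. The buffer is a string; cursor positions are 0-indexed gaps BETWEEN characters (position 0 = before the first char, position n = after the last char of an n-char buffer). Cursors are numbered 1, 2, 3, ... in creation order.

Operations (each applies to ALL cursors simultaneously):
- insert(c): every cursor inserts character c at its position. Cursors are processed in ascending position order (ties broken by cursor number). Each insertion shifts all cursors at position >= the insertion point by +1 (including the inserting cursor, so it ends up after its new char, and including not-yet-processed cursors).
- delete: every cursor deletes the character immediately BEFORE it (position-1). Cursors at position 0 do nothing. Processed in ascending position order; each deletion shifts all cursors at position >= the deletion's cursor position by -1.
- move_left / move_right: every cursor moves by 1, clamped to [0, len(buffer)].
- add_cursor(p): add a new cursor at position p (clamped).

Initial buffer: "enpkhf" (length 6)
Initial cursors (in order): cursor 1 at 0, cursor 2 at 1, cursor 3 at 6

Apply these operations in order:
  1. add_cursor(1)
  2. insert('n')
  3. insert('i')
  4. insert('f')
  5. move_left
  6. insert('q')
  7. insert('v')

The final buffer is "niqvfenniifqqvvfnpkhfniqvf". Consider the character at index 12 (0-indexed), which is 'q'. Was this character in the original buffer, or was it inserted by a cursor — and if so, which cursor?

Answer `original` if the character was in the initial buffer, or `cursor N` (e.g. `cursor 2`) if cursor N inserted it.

After op 1 (add_cursor(1)): buffer="enpkhf" (len 6), cursors c1@0 c2@1 c4@1 c3@6, authorship ......
After op 2 (insert('n')): buffer="nennnpkhfn" (len 10), cursors c1@1 c2@4 c4@4 c3@10, authorship 1.24.....3
After op 3 (insert('i')): buffer="nienniinpkhfni" (len 14), cursors c1@2 c2@7 c4@7 c3@14, authorship 11.2424.....33
After op 4 (insert('f')): buffer="nifenniiffnpkhfnif" (len 18), cursors c1@3 c2@10 c4@10 c3@18, authorship 111.242424.....333
After op 5 (move_left): buffer="nifenniiffnpkhfnif" (len 18), cursors c1@2 c2@9 c4@9 c3@17, authorship 111.242424.....333
After op 6 (insert('q')): buffer="niqfenniifqqfnpkhfniqf" (len 22), cursors c1@3 c2@12 c4@12 c3@21, authorship 1111.24242244.....3333
After op 7 (insert('v')): buffer="niqvfenniifqqvvfnpkhfniqvf" (len 26), cursors c1@4 c2@15 c4@15 c3@25, authorship 11111.2424224244.....33333
Authorship (.=original, N=cursor N): 1 1 1 1 1 . 2 4 2 4 2 2 4 2 4 4 . . . . . 3 3 3 3 3
Index 12: author = 4

Answer: cursor 4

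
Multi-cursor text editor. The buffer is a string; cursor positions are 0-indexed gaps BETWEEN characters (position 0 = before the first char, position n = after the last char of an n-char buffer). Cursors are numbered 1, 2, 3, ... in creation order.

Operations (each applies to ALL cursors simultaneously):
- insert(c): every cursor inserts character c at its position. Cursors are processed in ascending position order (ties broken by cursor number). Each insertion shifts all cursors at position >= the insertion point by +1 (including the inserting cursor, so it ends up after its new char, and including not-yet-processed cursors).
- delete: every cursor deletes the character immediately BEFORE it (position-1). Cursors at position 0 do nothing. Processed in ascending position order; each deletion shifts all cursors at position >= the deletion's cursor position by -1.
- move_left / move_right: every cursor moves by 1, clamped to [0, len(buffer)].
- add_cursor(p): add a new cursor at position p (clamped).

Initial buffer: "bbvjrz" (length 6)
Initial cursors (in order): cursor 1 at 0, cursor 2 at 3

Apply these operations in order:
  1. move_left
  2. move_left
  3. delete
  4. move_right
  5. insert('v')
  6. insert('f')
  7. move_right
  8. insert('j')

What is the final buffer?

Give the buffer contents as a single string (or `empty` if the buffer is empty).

After op 1 (move_left): buffer="bbvjrz" (len 6), cursors c1@0 c2@2, authorship ......
After op 2 (move_left): buffer="bbvjrz" (len 6), cursors c1@0 c2@1, authorship ......
After op 3 (delete): buffer="bvjrz" (len 5), cursors c1@0 c2@0, authorship .....
After op 4 (move_right): buffer="bvjrz" (len 5), cursors c1@1 c2@1, authorship .....
After op 5 (insert('v')): buffer="bvvvjrz" (len 7), cursors c1@3 c2@3, authorship .12....
After op 6 (insert('f')): buffer="bvvffvjrz" (len 9), cursors c1@5 c2@5, authorship .1212....
After op 7 (move_right): buffer="bvvffvjrz" (len 9), cursors c1@6 c2@6, authorship .1212....
After op 8 (insert('j')): buffer="bvvffvjjjrz" (len 11), cursors c1@8 c2@8, authorship .1212.12...

Answer: bvvffvjjjrz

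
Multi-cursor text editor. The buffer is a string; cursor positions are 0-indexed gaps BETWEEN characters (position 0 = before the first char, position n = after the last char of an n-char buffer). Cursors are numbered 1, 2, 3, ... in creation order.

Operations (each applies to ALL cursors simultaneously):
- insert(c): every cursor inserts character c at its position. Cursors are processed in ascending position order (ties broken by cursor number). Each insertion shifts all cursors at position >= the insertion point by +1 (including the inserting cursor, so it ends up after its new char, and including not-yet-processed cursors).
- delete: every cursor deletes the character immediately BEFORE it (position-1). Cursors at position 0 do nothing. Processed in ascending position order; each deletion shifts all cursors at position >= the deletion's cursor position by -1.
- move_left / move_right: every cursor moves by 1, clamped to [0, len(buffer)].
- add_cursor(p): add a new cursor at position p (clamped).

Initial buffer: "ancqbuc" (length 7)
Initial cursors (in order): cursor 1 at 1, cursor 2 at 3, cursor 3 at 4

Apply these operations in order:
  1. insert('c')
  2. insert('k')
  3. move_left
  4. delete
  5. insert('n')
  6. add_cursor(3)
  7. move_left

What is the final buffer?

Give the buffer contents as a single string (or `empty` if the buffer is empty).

Answer: ankncnkqnkbuc

Derivation:
After op 1 (insert('c')): buffer="acnccqcbuc" (len 10), cursors c1@2 c2@5 c3@7, authorship .1..2.3...
After op 2 (insert('k')): buffer="ackncckqckbuc" (len 13), cursors c1@3 c2@7 c3@10, authorship .11..22.33...
After op 3 (move_left): buffer="ackncckqckbuc" (len 13), cursors c1@2 c2@6 c3@9, authorship .11..22.33...
After op 4 (delete): buffer="aknckqkbuc" (len 10), cursors c1@1 c2@4 c3@6, authorship .1..2.3...
After op 5 (insert('n')): buffer="ankncnkqnkbuc" (len 13), cursors c1@2 c2@6 c3@9, authorship .11..22.33...
After op 6 (add_cursor(3)): buffer="ankncnkqnkbuc" (len 13), cursors c1@2 c4@3 c2@6 c3@9, authorship .11..22.33...
After op 7 (move_left): buffer="ankncnkqnkbuc" (len 13), cursors c1@1 c4@2 c2@5 c3@8, authorship .11..22.33...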